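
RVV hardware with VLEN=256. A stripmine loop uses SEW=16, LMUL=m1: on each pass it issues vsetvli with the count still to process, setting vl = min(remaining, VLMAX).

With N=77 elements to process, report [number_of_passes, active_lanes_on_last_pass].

VLMAX = (256 × 1) / 16 = 16 lanes
77 elements at 16/iter → 5 passes, remainder 13 on the last

[iterations, last_vl] = [5, 13]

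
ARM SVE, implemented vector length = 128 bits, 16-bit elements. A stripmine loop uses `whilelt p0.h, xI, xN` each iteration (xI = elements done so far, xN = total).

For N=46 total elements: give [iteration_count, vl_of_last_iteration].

[iterations, last_vl] = [6, 6]

register lanes = 128/16 = 8
N=46: ⌈46/8⌉ = 6 iters; last vl = 46 − 5×8 = 6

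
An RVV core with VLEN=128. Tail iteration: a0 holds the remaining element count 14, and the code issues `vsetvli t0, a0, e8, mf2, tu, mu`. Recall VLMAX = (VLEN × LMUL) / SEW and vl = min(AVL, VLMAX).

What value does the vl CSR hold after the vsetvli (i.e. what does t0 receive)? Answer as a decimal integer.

vl = 8

VLMAX = (128 × 1/2) / 8 = 8 lanes
vl = min(AVL, VLMAX) = min(14, 8) = 8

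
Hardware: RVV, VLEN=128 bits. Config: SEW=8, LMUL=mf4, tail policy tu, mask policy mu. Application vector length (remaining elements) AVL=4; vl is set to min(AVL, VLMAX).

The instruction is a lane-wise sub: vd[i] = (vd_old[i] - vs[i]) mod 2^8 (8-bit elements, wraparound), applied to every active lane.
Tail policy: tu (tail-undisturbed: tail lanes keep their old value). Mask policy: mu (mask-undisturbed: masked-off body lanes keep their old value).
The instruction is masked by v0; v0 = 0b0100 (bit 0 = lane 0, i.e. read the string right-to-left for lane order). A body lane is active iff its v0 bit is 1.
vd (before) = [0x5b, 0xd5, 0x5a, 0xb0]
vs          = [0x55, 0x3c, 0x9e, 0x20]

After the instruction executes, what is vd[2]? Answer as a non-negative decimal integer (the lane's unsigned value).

vd[2] = 188

lanes per group: 128·1/4/8 = 4
AVL=4 ≤ VLMAX=4, so vl = 4
vd[0] mask-off/keep -> 0x5b
vd[1] mask-off/keep -> 0xd5
vd[2] sub(0x5a,0x9e) -> 0xbc
vd[3] mask-off/keep -> 0xb0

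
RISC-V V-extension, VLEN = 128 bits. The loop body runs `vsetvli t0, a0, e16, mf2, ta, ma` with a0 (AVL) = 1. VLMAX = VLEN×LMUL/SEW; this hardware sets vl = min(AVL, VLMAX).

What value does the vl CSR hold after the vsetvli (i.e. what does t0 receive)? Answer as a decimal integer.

lanes per group: 128·1/2/16 = 4
vl ← min(1, 4) = 1

vl = 1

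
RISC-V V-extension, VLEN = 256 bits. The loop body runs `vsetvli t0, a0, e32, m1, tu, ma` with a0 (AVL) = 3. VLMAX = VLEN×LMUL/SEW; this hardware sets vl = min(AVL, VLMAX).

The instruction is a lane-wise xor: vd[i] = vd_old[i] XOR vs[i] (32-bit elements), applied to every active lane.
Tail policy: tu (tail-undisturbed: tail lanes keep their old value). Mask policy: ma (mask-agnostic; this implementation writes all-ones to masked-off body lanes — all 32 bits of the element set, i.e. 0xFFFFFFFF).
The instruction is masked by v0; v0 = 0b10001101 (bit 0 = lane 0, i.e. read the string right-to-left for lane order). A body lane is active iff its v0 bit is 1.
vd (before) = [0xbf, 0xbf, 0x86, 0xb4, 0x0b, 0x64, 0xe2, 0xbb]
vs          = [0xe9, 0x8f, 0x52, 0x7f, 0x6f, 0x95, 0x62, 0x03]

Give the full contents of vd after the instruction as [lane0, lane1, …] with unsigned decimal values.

vd = [86, 4294967295, 212, 180, 11, 100, 226, 187]

VLMAX = VLEN×LMUL/SEW = 256×1/32 = 8
vl ← min(3, 8) = 3
  i=0: xor(0xbf,0xe9) → 86
  i=1: mask-off/ones → 4294967295
  i=2: xor(0x86,0x52) → 212
  i=3: tail/keep → 180
  i=4: tail/keep → 11
  i=5: tail/keep → 100
  i=6: tail/keep → 226
  i=7: tail/keep → 187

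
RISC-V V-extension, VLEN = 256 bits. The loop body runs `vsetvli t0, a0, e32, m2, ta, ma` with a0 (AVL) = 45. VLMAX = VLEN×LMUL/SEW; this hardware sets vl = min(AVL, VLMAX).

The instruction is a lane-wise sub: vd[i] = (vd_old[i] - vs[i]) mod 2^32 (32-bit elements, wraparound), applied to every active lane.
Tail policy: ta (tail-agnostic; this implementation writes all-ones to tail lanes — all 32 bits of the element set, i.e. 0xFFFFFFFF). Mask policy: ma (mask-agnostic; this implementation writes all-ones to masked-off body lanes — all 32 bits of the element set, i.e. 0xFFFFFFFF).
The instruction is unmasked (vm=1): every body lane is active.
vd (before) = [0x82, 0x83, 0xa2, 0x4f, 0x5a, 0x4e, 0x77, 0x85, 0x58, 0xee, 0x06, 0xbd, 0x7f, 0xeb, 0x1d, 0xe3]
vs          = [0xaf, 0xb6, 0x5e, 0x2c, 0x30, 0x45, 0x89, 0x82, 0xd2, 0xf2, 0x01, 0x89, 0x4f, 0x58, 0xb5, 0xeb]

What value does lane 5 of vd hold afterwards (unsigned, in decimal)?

vd[5] = 9

VLMAX = VLEN×LMUL/SEW = 256×2/32 = 16
vl ← min(45, 16) = 16
  i=0: sub(0x82,0xaf) → 4294967251
  i=1: sub(0x83,0xb6) → 4294967245
  i=2: sub(0xa2,0x5e) → 68
  i=3: sub(0x4f,0x2c) → 35
  i=4: sub(0x5a,0x30) → 42
  i=5: sub(0x4e,0x45) → 9
  i=6: sub(0x77,0x89) → 4294967278
  i=7: sub(0x85,0x82) → 3
  i=8: sub(0x58,0xd2) → 4294967174
  i=9: sub(0xee,0xf2) → 4294967292
  i=10: sub(0x06,0x01) → 5
  i=11: sub(0xbd,0x89) → 52
  i=12: sub(0x7f,0x4f) → 48
  i=13: sub(0xeb,0x58) → 147
  i=14: sub(0x1d,0xb5) → 4294967144
  i=15: sub(0xe3,0xeb) → 4294967288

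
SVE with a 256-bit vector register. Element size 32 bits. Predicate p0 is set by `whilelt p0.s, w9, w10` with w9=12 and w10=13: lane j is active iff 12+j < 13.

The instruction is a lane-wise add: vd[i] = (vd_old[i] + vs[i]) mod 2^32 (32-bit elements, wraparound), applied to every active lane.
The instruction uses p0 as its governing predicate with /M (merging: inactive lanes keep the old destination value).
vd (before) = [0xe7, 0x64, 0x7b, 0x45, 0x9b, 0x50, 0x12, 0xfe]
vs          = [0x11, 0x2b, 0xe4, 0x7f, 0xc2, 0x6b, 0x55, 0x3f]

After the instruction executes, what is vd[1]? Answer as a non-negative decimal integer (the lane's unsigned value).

vd[1] = 100

lane count: 256 div 32 = 8
active while 12+j < 13, i.e. j ∈ [0,1) capped at 8 ⇒ 1
  i=0: add(0xe7,0x11) → 248
  i=1: tail/keep → 100
  i=2: tail/keep → 123
  i=3: tail/keep → 69
  i=4: tail/keep → 155
  i=5: tail/keep → 80
  i=6: tail/keep → 18
  i=7: tail/keep → 254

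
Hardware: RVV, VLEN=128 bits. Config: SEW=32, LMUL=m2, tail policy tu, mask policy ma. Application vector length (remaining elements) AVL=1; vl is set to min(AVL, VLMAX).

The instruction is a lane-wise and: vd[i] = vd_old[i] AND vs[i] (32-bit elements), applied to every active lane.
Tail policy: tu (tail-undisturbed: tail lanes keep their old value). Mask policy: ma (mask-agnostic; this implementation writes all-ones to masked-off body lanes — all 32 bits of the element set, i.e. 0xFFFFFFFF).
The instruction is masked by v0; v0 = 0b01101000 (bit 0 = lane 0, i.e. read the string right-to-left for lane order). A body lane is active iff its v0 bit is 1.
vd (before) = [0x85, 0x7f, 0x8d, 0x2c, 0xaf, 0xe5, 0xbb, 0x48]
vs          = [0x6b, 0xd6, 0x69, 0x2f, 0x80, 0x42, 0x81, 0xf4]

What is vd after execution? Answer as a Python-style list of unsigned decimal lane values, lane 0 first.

vd = [4294967295, 127, 141, 44, 175, 229, 187, 72]

VLMAX = (128 × 2) / 32 = 8 lanes
AVL=1 ≤ VLMAX=8, so vl = 1
lane  0: mask-off/ones ⇒ 0xffffffff
lane  1: tail/keep ⇒ 0x7f
lane  2: tail/keep ⇒ 0x8d
lane  3: tail/keep ⇒ 0x2c
lane  4: tail/keep ⇒ 0xaf
lane  5: tail/keep ⇒ 0xe5
lane  6: tail/keep ⇒ 0xbb
lane  7: tail/keep ⇒ 0x48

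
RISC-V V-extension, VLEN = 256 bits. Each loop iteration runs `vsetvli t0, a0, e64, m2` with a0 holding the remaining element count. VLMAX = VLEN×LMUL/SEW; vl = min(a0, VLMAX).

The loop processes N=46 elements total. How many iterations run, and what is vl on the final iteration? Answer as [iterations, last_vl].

[iterations, last_vl] = [6, 6]

VLMAX = VLEN×LMUL/SEW = 256×2/64 = 8
iterations = ceil(46/8) = 6; final-pass vl = 6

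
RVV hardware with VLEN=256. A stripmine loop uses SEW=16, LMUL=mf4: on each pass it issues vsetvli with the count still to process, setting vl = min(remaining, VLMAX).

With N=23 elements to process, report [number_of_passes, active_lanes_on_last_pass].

[iterations, last_vl] = [6, 3]

VLMAX = VLEN×LMUL/SEW = 256×1/4/16 = 4
23 elements at 4/iter → 6 passes, remainder 3 on the last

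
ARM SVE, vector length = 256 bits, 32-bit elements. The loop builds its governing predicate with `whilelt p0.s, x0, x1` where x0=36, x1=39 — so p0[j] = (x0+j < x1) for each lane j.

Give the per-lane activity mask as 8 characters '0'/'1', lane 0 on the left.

predicate = 11100000

register lanes = 256/32 = 8
whilelt: lane j active iff 36+j < 39 → j < 3 → 3 active
bits (lane 0 leftmost): 11100000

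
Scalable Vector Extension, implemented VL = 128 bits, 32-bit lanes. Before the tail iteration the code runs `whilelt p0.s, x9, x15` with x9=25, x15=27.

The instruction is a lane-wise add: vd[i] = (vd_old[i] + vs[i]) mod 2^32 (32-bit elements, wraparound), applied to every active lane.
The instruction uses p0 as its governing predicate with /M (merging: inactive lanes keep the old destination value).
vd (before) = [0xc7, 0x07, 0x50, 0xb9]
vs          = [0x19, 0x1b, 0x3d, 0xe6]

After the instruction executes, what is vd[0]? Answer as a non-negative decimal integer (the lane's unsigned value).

vd[0] = 224

lane count: 128 div 32 = 4
whilelt: lane j active iff 25+j < 27 → j < 2 → 2 active
lane  0: add(0xc7,0x19) ⇒ 0xe0
lane  1: add(0x07,0x1b) ⇒ 0x22
lane  2: tail/keep ⇒ 0x50
lane  3: tail/keep ⇒ 0xb9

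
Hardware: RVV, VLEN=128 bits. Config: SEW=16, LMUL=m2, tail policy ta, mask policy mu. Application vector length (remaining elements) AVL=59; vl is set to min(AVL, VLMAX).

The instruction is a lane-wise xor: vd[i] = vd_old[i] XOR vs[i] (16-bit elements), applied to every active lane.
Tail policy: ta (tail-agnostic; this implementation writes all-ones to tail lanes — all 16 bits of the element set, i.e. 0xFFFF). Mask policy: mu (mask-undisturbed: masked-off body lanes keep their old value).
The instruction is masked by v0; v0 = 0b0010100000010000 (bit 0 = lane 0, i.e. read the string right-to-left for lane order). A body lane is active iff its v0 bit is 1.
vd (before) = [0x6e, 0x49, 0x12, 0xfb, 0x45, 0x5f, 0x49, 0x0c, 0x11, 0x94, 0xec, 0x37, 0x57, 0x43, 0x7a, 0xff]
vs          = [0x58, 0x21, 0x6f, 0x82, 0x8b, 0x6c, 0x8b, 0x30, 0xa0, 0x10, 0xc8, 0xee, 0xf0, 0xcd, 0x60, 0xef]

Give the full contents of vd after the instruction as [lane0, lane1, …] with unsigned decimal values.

VLMAX = VLEN×LMUL/SEW = 128×2/16 = 16
vl ← min(59, 16) = 16
[0] mask-off/keep = 0x6e
[1] mask-off/keep = 0x49
[2] mask-off/keep = 0x12
[3] mask-off/keep = 0xfb
[4] xor(0x45,0x8b) = 0xce
[5] mask-off/keep = 0x5f
[6] mask-off/keep = 0x49
[7] mask-off/keep = 0x0c
[8] mask-off/keep = 0x11
[9] mask-off/keep = 0x94
[10] mask-off/keep = 0xec
[11] xor(0x37,0xee) = 0xd9
[12] mask-off/keep = 0x57
[13] xor(0x43,0xcd) = 0x8e
[14] mask-off/keep = 0x7a
[15] mask-off/keep = 0xff

vd = [110, 73, 18, 251, 206, 95, 73, 12, 17, 148, 236, 217, 87, 142, 122, 255]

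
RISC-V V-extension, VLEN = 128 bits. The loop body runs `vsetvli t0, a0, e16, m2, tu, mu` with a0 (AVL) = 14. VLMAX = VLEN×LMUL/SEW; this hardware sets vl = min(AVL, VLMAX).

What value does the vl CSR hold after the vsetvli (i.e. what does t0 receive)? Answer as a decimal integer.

VLMAX = (128 × 2) / 16 = 16 lanes
vl = min(AVL, VLMAX) = min(14, 16) = 14

vl = 14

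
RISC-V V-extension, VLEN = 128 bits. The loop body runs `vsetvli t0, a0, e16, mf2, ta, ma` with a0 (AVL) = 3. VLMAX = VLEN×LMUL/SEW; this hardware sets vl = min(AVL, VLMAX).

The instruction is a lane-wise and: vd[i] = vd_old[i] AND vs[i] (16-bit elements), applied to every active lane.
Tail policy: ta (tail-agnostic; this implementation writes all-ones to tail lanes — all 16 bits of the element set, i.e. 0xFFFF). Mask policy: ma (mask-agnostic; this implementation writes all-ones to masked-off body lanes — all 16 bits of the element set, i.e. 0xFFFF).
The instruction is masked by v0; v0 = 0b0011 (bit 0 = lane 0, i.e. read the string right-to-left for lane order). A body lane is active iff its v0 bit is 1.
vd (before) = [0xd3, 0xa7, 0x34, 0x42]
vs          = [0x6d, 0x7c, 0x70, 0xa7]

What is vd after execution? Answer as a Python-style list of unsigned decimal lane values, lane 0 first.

VLMAX = VLEN×LMUL/SEW = 128×1/2/16 = 4
vl = min(AVL, VLMAX) = min(3, 4) = 3
lane  0: and(0xd3,0x6d) ⇒ 0x41
lane  1: and(0xa7,0x7c) ⇒ 0x24
lane  2: mask-off/ones ⇒ 0xffff
lane  3: tail/ones ⇒ 0xffff

vd = [65, 36, 65535, 65535]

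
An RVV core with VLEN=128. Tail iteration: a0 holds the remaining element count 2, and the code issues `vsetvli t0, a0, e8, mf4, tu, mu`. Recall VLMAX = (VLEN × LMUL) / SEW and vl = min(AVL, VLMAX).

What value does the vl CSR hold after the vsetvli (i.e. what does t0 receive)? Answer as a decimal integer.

lanes per group: 128·1/4/8 = 4
AVL=2 ≤ VLMAX=4, so vl = 2

vl = 2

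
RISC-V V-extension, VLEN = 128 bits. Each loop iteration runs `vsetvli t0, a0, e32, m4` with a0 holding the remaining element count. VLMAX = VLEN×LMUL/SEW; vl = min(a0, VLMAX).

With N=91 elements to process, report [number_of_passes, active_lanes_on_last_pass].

[iterations, last_vl] = [6, 11]

lanes per group: 128·4/32 = 16
91 elements at 16/iter → 6 passes, remainder 11 on the last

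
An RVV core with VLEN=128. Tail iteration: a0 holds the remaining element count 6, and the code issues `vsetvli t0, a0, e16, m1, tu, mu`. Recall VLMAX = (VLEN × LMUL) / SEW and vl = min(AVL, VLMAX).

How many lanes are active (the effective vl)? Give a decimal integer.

vl = 6

VLMAX = (128 × 1) / 16 = 8 lanes
vl ← min(6, 8) = 6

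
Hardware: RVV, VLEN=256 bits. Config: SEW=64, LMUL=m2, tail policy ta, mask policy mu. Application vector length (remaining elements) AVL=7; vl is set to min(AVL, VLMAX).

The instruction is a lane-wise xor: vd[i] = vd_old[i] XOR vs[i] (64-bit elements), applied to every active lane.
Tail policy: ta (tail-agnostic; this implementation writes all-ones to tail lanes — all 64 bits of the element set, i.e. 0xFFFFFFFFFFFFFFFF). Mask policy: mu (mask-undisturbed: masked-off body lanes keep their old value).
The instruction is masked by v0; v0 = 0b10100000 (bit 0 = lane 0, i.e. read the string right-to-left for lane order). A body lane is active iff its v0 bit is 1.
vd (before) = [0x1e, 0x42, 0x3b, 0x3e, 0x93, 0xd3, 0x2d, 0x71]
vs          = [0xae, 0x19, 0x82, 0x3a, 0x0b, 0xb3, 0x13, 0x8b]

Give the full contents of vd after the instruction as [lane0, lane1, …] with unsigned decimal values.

vd = [30, 66, 59, 62, 147, 96, 45, 18446744073709551615]

VLMAX = VLEN×LMUL/SEW = 256×2/64 = 8
vl ← min(7, 8) = 7
lane  0: mask-off/keep ⇒ 0x1e
lane  1: mask-off/keep ⇒ 0x42
lane  2: mask-off/keep ⇒ 0x3b
lane  3: mask-off/keep ⇒ 0x3e
lane  4: mask-off/keep ⇒ 0x93
lane  5: xor(0xd3,0xb3) ⇒ 0x60
lane  6: mask-off/keep ⇒ 0x2d
lane  7: tail/ones ⇒ 0xffffffffffffffff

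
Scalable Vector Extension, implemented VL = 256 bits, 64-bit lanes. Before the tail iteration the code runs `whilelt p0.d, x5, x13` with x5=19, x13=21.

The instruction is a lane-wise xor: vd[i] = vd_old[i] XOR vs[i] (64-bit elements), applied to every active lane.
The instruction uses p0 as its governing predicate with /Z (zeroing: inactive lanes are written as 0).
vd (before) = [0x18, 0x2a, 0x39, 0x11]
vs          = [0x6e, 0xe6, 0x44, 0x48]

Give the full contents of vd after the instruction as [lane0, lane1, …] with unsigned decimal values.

vd = [118, 204, 0, 0]

lane count: 256 div 64 = 4
whilelt: lane j active iff 19+j < 21 → j < 2 → 2 active
lane  0: xor(0x18,0x6e) ⇒ 0x76
lane  1: xor(0x2a,0xe6) ⇒ 0xcc
lane  2: tail/zero ⇒ 0x00
lane  3: tail/zero ⇒ 0x00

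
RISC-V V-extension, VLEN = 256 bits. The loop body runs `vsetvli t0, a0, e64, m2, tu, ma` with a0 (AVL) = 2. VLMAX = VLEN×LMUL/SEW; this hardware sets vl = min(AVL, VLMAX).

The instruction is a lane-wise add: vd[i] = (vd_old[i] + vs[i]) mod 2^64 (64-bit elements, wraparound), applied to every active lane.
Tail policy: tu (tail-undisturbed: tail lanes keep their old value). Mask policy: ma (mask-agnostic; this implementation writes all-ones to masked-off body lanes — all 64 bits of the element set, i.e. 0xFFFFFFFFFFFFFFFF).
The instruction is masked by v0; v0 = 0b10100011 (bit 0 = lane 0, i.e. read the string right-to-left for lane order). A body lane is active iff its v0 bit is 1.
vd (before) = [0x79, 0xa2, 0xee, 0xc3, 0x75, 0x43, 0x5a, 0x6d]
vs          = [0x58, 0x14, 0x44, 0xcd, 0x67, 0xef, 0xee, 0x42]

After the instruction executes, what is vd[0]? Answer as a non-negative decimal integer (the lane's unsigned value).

VLMAX = (256 × 2) / 64 = 8 lanes
vl = min(AVL, VLMAX) = min(2, 8) = 2
vd[0] add(0x79,0x58) -> 0xd1
vd[1] add(0xa2,0x14) -> 0xb6
vd[2] tail/keep -> 0xee
vd[3] tail/keep -> 0xc3
vd[4] tail/keep -> 0x75
vd[5] tail/keep -> 0x43
vd[6] tail/keep -> 0x5a
vd[7] tail/keep -> 0x6d

vd[0] = 209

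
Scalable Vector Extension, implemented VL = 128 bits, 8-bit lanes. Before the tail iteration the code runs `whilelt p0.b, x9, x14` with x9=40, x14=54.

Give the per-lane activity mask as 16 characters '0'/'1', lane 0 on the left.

predicate = 1111111111111100

register lanes = 128/8 = 16
whilelt: lane j active iff 40+j < 54 → j < 14 → 14 active
bits (lane 0 leftmost): 1111111111111100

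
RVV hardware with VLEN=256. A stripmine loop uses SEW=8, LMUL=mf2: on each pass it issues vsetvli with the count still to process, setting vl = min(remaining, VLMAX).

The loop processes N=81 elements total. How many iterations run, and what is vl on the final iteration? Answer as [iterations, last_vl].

[iterations, last_vl] = [6, 1]

lanes per group: 256·1/2/8 = 16
N=81: ⌈81/16⌉ = 6 iters; last vl = 81 − 5×16 = 1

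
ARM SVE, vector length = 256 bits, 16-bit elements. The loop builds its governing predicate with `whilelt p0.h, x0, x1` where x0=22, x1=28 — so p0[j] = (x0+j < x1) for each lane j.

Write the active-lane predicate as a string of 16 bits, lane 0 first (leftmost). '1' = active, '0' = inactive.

predicate = 1111110000000000

lane count: 256 div 16 = 16
p0[j] = (22+j < 28); true for j=0..5 → 6 lanes set
bits (lane 0 leftmost): 1111110000000000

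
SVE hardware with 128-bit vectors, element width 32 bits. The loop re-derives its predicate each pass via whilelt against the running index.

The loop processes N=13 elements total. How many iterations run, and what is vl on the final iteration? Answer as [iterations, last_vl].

register lanes = 128/32 = 4
13 elements at 4/iter → 4 passes, remainder 1 on the last

[iterations, last_vl] = [4, 1]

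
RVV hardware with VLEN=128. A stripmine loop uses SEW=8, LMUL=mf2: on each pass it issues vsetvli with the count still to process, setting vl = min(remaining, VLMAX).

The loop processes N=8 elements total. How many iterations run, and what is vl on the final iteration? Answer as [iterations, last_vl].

[iterations, last_vl] = [1, 8]

lanes per group: 128·1/2/8 = 8
8 elements at 8/iter → 1 passes, remainder 8 on the last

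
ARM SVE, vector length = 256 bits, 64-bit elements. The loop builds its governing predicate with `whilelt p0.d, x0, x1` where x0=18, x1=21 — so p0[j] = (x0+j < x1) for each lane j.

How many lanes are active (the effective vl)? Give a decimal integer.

vl = 3

lane count: 256 div 64 = 4
whilelt: lane j active iff 18+j < 21 → j < 3 → 3 active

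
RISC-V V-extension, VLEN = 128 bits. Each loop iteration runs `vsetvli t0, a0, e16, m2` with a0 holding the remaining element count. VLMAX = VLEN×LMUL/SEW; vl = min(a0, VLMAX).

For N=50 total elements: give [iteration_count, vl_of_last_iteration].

VLMAX = VLEN×LMUL/SEW = 128×2/16 = 16
50 elements at 16/iter → 4 passes, remainder 2 on the last

[iterations, last_vl] = [4, 2]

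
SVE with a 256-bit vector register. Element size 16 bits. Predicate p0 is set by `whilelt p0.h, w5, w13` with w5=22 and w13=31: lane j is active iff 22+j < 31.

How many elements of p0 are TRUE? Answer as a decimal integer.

vl = 9

register lanes = 256/16 = 16
whilelt: lane j active iff 22+j < 31 → j < 9 → 9 active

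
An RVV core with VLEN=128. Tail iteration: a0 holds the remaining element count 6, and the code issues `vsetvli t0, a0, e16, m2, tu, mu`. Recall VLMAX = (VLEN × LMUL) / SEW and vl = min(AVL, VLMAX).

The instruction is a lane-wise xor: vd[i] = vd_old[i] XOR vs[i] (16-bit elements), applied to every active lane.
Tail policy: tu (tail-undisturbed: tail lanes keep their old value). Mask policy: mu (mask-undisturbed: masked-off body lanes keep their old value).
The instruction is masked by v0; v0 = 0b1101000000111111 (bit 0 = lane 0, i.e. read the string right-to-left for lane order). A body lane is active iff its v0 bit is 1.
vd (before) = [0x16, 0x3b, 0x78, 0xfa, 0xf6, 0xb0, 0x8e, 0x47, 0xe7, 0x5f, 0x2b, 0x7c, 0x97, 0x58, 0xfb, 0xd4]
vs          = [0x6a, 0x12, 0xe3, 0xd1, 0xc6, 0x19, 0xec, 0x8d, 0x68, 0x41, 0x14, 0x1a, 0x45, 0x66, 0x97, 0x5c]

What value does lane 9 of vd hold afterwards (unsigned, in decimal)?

vd[9] = 95

lanes per group: 128·2/16 = 16
AVL=6 ≤ VLMAX=16, so vl = 6
[0] xor(0x16,0x6a) = 0x7c
[1] xor(0x3b,0x12) = 0x29
[2] xor(0x78,0xe3) = 0x9b
[3] xor(0xfa,0xd1) = 0x2b
[4] xor(0xf6,0xc6) = 0x30
[5] xor(0xb0,0x19) = 0xa9
[6] tail/keep = 0x8e
[7] tail/keep = 0x47
[8] tail/keep = 0xe7
[9] tail/keep = 0x5f
[10] tail/keep = 0x2b
[11] tail/keep = 0x7c
[12] tail/keep = 0x97
[13] tail/keep = 0x58
[14] tail/keep = 0xfb
[15] tail/keep = 0xd4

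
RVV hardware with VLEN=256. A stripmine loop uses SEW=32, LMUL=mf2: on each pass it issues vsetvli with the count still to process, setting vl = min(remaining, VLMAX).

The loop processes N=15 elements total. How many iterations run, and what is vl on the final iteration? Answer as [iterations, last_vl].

[iterations, last_vl] = [4, 3]

VLMAX = (256 × 1/2) / 32 = 4 lanes
N=15: ⌈15/4⌉ = 4 iters; last vl = 15 − 3×4 = 3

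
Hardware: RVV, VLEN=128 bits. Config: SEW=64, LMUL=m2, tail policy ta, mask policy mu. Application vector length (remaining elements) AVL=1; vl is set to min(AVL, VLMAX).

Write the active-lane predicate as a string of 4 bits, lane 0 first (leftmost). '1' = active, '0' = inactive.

VLMAX = VLEN×LMUL/SEW = 128×2/64 = 4
AVL=1 ≤ VLMAX=4, so vl = 1
bits (lane 0 leftmost): 1000

predicate = 1000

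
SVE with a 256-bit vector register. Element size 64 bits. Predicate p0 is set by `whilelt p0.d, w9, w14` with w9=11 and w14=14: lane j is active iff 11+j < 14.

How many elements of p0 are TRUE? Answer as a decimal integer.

register lanes = 256/64 = 4
active while 11+j < 14, i.e. j ∈ [0,3) capped at 4 ⇒ 3

vl = 3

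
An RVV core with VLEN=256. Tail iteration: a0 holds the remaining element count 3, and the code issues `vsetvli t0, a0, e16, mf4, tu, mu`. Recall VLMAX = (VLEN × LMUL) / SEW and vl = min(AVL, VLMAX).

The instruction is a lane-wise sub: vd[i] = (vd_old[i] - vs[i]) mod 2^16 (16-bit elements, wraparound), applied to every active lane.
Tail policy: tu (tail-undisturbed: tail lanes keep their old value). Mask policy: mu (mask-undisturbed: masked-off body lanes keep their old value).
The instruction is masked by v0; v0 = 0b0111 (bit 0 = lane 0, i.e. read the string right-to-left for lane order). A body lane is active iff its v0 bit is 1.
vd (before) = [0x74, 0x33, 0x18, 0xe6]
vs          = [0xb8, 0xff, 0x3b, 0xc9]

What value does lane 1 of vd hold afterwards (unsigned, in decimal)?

vd[1] = 65332

VLMAX = VLEN×LMUL/SEW = 256×1/4/16 = 4
vl = min(AVL, VLMAX) = min(3, 4) = 3
[0] sub(0x74,0xb8) = 0xffbc
[1] sub(0x33,0xff) = 0xff34
[2] sub(0x18,0x3b) = 0xffdd
[3] tail/keep = 0xe6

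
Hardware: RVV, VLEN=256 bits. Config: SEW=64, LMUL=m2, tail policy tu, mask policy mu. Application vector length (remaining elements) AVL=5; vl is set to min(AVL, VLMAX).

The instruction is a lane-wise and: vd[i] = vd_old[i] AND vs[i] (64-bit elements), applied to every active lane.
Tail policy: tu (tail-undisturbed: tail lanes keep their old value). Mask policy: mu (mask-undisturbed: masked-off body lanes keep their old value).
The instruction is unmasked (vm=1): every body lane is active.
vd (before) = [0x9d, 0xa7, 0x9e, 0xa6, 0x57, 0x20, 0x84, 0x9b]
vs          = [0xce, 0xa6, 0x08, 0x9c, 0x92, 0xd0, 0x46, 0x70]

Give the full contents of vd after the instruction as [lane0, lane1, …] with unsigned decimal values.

VLMAX = VLEN×LMUL/SEW = 256×2/64 = 8
vl = min(AVL, VLMAX) = min(5, 8) = 5
lane  0: and(0x9d,0xce) ⇒ 0x8c
lane  1: and(0xa7,0xa6) ⇒ 0xa6
lane  2: and(0x9e,0x08) ⇒ 0x08
lane  3: and(0xa6,0x9c) ⇒ 0x84
lane  4: and(0x57,0x92) ⇒ 0x12
lane  5: tail/keep ⇒ 0x20
lane  6: tail/keep ⇒ 0x84
lane  7: tail/keep ⇒ 0x9b

vd = [140, 166, 8, 132, 18, 32, 132, 155]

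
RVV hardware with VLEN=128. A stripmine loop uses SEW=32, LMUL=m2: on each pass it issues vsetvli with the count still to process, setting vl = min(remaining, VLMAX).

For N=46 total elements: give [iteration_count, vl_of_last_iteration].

[iterations, last_vl] = [6, 6]

VLMAX = VLEN×LMUL/SEW = 128×2/32 = 8
N=46: ⌈46/8⌉ = 6 iters; last vl = 46 − 5×8 = 6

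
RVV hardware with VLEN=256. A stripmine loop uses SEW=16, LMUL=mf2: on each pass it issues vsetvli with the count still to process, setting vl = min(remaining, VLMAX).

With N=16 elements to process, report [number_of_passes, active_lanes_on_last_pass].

[iterations, last_vl] = [2, 8]

lanes per group: 256·1/2/16 = 8
N=16: ⌈16/8⌉ = 2 iters; last vl = 16 − 1×8 = 8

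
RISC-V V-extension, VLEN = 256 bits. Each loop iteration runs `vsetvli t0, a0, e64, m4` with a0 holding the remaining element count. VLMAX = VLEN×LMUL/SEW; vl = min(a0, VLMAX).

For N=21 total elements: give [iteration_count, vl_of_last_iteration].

VLMAX = (256 × 4) / 64 = 16 lanes
N=21: ⌈21/16⌉ = 2 iters; last vl = 21 − 1×16 = 5

[iterations, last_vl] = [2, 5]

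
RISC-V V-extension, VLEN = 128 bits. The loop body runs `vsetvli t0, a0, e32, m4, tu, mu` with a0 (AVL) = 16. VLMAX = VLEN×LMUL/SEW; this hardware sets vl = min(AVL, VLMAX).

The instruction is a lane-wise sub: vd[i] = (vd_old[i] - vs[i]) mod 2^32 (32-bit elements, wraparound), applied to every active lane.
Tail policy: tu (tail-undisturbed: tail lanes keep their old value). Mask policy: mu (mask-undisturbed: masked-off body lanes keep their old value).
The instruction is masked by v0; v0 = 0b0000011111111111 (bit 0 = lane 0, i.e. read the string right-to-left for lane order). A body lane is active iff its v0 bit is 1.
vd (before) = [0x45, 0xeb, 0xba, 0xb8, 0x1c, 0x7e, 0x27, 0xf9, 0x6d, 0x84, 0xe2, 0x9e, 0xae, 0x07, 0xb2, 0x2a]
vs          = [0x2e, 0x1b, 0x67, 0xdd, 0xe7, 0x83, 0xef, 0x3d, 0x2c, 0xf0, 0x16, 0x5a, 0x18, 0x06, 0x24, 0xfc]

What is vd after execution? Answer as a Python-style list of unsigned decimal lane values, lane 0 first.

lanes per group: 128·4/32 = 16
vl = min(AVL, VLMAX) = min(16, 16) = 16
[0] sub(0x45,0x2e) = 0x17
[1] sub(0xeb,0x1b) = 0xd0
[2] sub(0xba,0x67) = 0x53
[3] sub(0xb8,0xdd) = 0xffffffdb
[4] sub(0x1c,0xe7) = 0xffffff35
[5] sub(0x7e,0x83) = 0xfffffffb
[6] sub(0x27,0xef) = 0xffffff38
[7] sub(0xf9,0x3d) = 0xbc
[8] sub(0x6d,0x2c) = 0x41
[9] sub(0x84,0xf0) = 0xffffff94
[10] sub(0xe2,0x16) = 0xcc
[11] mask-off/keep = 0x9e
[12] mask-off/keep = 0xae
[13] mask-off/keep = 0x07
[14] mask-off/keep = 0xb2
[15] mask-off/keep = 0x2a

vd = [23, 208, 83, 4294967259, 4294967093, 4294967291, 4294967096, 188, 65, 4294967188, 204, 158, 174, 7, 178, 42]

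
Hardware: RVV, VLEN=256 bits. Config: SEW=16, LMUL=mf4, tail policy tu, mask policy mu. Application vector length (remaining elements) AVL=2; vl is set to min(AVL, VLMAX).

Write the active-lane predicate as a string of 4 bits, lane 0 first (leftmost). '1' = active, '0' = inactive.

VLMAX = VLEN×LMUL/SEW = 256×1/4/16 = 4
vl = min(AVL, VLMAX) = min(2, 4) = 2
bits (lane 0 leftmost): 1100

predicate = 1100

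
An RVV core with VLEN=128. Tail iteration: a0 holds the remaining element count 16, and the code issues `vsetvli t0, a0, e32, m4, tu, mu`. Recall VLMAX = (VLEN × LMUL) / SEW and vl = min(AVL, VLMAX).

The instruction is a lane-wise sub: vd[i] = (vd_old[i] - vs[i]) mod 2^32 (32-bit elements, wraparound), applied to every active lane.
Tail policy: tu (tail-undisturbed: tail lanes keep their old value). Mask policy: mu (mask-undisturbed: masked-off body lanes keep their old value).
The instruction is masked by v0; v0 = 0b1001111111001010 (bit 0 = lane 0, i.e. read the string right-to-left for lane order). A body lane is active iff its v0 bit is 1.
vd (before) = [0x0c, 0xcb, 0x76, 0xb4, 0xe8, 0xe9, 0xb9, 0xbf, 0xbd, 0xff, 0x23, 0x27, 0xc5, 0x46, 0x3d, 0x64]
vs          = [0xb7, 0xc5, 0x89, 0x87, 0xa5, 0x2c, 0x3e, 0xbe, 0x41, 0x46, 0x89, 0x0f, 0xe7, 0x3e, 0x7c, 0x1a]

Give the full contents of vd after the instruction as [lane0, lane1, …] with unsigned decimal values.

vd = [12, 6, 118, 45, 232, 233, 123, 1, 124, 185, 4294967194, 24, 4294967262, 70, 61, 74]

lanes per group: 128·4/32 = 16
AVL=16 ≤ VLMAX=16, so vl = 16
  i=0: mask-off/keep → 12
  i=1: sub(0xcb,0xc5) → 6
  i=2: mask-off/keep → 118
  i=3: sub(0xb4,0x87) → 45
  i=4: mask-off/keep → 232
  i=5: mask-off/keep → 233
  i=6: sub(0xb9,0x3e) → 123
  i=7: sub(0xbf,0xbe) → 1
  i=8: sub(0xbd,0x41) → 124
  i=9: sub(0xff,0x46) → 185
  i=10: sub(0x23,0x89) → 4294967194
  i=11: sub(0x27,0x0f) → 24
  i=12: sub(0xc5,0xe7) → 4294967262
  i=13: mask-off/keep → 70
  i=14: mask-off/keep → 61
  i=15: sub(0x64,0x1a) → 74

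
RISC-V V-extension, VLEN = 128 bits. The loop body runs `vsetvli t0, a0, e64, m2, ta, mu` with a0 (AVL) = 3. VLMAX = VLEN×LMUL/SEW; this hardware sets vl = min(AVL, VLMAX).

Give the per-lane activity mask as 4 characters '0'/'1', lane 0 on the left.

lanes per group: 128·2/64 = 4
AVL=3 ≤ VLMAX=4, so vl = 3
bits (lane 0 leftmost): 1110

predicate = 1110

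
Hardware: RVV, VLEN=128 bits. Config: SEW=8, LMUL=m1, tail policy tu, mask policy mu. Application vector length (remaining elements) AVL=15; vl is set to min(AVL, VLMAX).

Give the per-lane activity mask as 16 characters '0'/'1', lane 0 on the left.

lanes per group: 128·1/8 = 16
vl = min(AVL, VLMAX) = min(15, 16) = 15
bits (lane 0 leftmost): 1111111111111110

predicate = 1111111111111110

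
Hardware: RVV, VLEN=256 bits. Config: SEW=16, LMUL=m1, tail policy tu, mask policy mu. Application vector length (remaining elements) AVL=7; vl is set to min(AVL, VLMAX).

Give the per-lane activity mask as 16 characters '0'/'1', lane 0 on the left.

predicate = 1111111000000000

VLMAX = (256 × 1) / 16 = 16 lanes
vl = min(AVL, VLMAX) = min(7, 16) = 7
bits (lane 0 leftmost): 1111111000000000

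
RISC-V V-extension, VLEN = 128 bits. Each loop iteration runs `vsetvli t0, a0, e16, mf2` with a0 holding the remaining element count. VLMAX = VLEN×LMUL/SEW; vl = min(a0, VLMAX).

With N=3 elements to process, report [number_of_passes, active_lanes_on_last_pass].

lanes per group: 128·1/2/16 = 4
3 elements at 4/iter → 1 passes, remainder 3 on the last

[iterations, last_vl] = [1, 3]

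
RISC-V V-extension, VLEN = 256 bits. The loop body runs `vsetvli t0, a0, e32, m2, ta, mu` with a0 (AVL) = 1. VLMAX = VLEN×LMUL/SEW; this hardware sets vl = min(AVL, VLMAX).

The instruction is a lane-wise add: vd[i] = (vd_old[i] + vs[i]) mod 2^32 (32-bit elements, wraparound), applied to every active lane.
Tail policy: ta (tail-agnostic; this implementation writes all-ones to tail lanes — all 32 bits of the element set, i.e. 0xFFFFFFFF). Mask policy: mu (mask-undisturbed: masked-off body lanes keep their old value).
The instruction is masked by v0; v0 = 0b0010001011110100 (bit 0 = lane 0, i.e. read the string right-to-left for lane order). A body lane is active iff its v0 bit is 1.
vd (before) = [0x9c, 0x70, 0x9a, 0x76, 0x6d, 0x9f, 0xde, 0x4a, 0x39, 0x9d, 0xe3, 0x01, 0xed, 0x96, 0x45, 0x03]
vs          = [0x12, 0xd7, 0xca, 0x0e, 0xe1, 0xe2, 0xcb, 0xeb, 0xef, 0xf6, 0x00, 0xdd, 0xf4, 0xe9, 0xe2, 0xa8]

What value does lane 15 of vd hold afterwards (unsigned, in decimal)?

vd[15] = 4294967295

lanes per group: 256·2/32 = 16
AVL=1 ≤ VLMAX=16, so vl = 1
lane  0: mask-off/keep ⇒ 0x9c
lane  1: tail/ones ⇒ 0xffffffff
lane  2: tail/ones ⇒ 0xffffffff
lane  3: tail/ones ⇒ 0xffffffff
lane  4: tail/ones ⇒ 0xffffffff
lane  5: tail/ones ⇒ 0xffffffff
lane  6: tail/ones ⇒ 0xffffffff
lane  7: tail/ones ⇒ 0xffffffff
lane  8: tail/ones ⇒ 0xffffffff
lane  9: tail/ones ⇒ 0xffffffff
lane 10: tail/ones ⇒ 0xffffffff
lane 11: tail/ones ⇒ 0xffffffff
lane 12: tail/ones ⇒ 0xffffffff
lane 13: tail/ones ⇒ 0xffffffff
lane 14: tail/ones ⇒ 0xffffffff
lane 15: tail/ones ⇒ 0xffffffff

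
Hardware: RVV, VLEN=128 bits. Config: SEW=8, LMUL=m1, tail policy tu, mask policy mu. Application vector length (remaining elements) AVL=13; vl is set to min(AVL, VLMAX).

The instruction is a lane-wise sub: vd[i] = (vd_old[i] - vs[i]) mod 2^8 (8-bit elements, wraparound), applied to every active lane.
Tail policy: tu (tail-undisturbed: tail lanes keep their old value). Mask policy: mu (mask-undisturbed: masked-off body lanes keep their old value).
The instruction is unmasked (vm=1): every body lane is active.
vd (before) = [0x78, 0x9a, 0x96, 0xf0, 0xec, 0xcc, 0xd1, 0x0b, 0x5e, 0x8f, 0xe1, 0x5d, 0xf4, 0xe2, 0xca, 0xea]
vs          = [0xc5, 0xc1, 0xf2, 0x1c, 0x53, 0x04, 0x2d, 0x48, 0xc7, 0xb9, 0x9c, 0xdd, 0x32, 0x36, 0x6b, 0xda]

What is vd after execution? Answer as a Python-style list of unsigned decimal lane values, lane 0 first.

vd = [179, 217, 164, 212, 153, 200, 164, 195, 151, 214, 69, 128, 194, 226, 202, 234]

VLMAX = VLEN×LMUL/SEW = 128×1/8 = 16
vl = min(AVL, VLMAX) = min(13, 16) = 13
[0] sub(0x78,0xc5) = 0xb3
[1] sub(0x9a,0xc1) = 0xd9
[2] sub(0x96,0xf2) = 0xa4
[3] sub(0xf0,0x1c) = 0xd4
[4] sub(0xec,0x53) = 0x99
[5] sub(0xcc,0x04) = 0xc8
[6] sub(0xd1,0x2d) = 0xa4
[7] sub(0x0b,0x48) = 0xc3
[8] sub(0x5e,0xc7) = 0x97
[9] sub(0x8f,0xb9) = 0xd6
[10] sub(0xe1,0x9c) = 0x45
[11] sub(0x5d,0xdd) = 0x80
[12] sub(0xf4,0x32) = 0xc2
[13] tail/keep = 0xe2
[14] tail/keep = 0xca
[15] tail/keep = 0xea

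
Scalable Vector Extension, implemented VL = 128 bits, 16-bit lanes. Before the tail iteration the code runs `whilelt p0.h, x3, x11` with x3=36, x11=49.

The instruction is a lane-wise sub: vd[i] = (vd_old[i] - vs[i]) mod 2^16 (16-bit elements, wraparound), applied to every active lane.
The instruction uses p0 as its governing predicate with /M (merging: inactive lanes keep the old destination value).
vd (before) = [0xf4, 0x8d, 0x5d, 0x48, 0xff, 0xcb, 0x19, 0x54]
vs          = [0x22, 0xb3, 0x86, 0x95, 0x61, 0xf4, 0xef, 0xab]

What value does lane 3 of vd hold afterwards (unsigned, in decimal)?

lane count: 128 div 16 = 8
whilelt: lane j active iff 36+j < 49 → j < 13 → 8 active
vd[0] sub(0xf4,0x22) -> 0xd2
vd[1] sub(0x8d,0xb3) -> 0xffda
vd[2] sub(0x5d,0x86) -> 0xffd7
vd[3] sub(0x48,0x95) -> 0xffb3
vd[4] sub(0xff,0x61) -> 0x9e
vd[5] sub(0xcb,0xf4) -> 0xffd7
vd[6] sub(0x19,0xef) -> 0xff2a
vd[7] sub(0x54,0xab) -> 0xffa9

vd[3] = 65459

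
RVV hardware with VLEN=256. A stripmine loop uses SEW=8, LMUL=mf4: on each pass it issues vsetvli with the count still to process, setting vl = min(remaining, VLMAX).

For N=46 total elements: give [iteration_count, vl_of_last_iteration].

[iterations, last_vl] = [6, 6]

VLMAX = (256 × 1/4) / 8 = 8 lanes
N=46: ⌈46/8⌉ = 6 iters; last vl = 46 − 5×8 = 6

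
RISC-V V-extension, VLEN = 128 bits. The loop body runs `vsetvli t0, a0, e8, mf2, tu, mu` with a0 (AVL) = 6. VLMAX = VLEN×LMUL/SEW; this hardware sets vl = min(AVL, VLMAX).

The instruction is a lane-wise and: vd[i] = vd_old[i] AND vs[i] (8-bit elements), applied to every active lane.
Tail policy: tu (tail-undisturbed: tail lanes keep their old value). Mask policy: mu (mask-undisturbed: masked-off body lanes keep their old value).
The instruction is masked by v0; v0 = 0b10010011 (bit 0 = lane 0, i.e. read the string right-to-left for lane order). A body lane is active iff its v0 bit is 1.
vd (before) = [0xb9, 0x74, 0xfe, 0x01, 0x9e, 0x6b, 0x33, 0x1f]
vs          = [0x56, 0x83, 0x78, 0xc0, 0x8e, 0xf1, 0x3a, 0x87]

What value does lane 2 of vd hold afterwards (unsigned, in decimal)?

lanes per group: 128·1/2/8 = 8
vl = min(AVL, VLMAX) = min(6, 8) = 6
  i=0: and(0xb9,0x56) → 16
  i=1: and(0x74,0x83) → 0
  i=2: mask-off/keep → 254
  i=3: mask-off/keep → 1
  i=4: and(0x9e,0x8e) → 142
  i=5: mask-off/keep → 107
  i=6: tail/keep → 51
  i=7: tail/keep → 31

vd[2] = 254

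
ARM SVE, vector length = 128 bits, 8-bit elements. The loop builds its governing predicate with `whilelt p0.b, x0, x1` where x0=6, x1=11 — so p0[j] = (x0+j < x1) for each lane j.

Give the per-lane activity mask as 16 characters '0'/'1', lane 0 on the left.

lane count: 128 div 8 = 16
whilelt: lane j active iff 6+j < 11 → j < 5 → 5 active
bits (lane 0 leftmost): 1111100000000000

predicate = 1111100000000000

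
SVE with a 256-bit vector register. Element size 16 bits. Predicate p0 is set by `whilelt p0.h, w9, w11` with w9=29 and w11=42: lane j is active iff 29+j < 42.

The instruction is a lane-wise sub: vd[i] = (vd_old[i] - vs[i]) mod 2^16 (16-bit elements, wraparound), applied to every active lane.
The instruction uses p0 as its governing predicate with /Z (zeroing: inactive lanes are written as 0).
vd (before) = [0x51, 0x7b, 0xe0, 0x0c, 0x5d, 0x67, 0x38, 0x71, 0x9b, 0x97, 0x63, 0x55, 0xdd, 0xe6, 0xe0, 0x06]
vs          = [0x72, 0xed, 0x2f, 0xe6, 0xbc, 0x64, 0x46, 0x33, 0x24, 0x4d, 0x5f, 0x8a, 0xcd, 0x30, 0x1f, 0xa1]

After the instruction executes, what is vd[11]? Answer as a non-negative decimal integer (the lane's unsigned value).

256-bit reg / 16-bit elem → 16 lanes
whilelt: lane j active iff 29+j < 42 → j < 13 → 13 active
[0] sub(0x51,0x72) = 0xffdf
[1] sub(0x7b,0xed) = 0xff8e
[2] sub(0xe0,0x2f) = 0xb1
[3] sub(0x0c,0xe6) = 0xff26
[4] sub(0x5d,0xbc) = 0xffa1
[5] sub(0x67,0x64) = 0x03
[6] sub(0x38,0x46) = 0xfff2
[7] sub(0x71,0x33) = 0x3e
[8] sub(0x9b,0x24) = 0x77
[9] sub(0x97,0x4d) = 0x4a
[10] sub(0x63,0x5f) = 0x04
[11] sub(0x55,0x8a) = 0xffcb
[12] sub(0xdd,0xcd) = 0x10
[13] tail/zero = 0x00
[14] tail/zero = 0x00
[15] tail/zero = 0x00

vd[11] = 65483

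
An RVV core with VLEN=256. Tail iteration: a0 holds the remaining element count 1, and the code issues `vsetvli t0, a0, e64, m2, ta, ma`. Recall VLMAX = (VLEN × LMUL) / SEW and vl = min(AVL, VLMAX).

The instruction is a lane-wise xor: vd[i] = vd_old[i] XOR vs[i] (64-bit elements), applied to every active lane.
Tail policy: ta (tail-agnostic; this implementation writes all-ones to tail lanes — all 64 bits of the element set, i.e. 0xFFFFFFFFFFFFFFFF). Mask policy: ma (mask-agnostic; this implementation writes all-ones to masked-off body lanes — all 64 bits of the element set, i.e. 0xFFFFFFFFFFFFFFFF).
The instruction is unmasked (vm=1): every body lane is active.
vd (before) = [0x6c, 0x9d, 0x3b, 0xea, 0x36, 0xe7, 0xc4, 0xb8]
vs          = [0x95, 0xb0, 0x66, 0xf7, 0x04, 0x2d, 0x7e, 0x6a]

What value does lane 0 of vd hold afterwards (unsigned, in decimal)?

VLMAX = (256 × 2) / 64 = 8 lanes
vl ← min(1, 8) = 1
lane  0: xor(0x6c,0x95) ⇒ 0xf9
lane  1: tail/ones ⇒ 0xffffffffffffffff
lane  2: tail/ones ⇒ 0xffffffffffffffff
lane  3: tail/ones ⇒ 0xffffffffffffffff
lane  4: tail/ones ⇒ 0xffffffffffffffff
lane  5: tail/ones ⇒ 0xffffffffffffffff
lane  6: tail/ones ⇒ 0xffffffffffffffff
lane  7: tail/ones ⇒ 0xffffffffffffffff

vd[0] = 249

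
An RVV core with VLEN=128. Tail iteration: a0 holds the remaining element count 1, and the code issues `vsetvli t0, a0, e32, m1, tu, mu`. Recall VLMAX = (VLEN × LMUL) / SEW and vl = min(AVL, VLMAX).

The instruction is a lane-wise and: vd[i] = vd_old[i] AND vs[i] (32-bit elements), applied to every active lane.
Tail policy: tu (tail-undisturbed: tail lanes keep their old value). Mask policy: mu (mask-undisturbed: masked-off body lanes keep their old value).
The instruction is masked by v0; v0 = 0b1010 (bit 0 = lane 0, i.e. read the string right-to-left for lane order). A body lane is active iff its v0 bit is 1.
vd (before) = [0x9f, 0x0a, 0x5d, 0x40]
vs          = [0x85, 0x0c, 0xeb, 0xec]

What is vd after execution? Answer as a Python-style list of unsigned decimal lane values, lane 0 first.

vd = [159, 10, 93, 64]

VLMAX = (128 × 1) / 32 = 4 lanes
AVL=1 ≤ VLMAX=4, so vl = 1
[0] mask-off/keep = 0x9f
[1] tail/keep = 0x0a
[2] tail/keep = 0x5d
[3] tail/keep = 0x40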